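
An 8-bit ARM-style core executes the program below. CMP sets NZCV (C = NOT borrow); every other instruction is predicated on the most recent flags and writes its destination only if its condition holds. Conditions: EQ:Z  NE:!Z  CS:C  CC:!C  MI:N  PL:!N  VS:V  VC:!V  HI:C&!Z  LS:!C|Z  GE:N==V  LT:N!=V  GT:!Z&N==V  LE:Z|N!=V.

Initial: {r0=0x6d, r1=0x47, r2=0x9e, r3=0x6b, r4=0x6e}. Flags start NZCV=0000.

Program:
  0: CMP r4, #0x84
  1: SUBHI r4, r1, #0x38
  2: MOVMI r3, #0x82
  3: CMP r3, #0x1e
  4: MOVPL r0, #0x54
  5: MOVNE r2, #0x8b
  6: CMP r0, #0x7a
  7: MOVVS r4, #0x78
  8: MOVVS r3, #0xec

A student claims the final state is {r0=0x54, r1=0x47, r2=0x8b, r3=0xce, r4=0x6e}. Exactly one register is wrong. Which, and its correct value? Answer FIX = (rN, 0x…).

FIX = (r3, 0x82)

0: ✓ CMP  NZCV=1001
1: · SUBHI
2: ✓ MOVMI  r3←0x82
3: ✓ CMP  NZCV=0011
4: ✓ MOVPL  r0←0x54
5: ✓ MOVNE  r2←0x8b
6: ✓ CMP  NZCV=1000
7: · MOVVS
8: · MOVVS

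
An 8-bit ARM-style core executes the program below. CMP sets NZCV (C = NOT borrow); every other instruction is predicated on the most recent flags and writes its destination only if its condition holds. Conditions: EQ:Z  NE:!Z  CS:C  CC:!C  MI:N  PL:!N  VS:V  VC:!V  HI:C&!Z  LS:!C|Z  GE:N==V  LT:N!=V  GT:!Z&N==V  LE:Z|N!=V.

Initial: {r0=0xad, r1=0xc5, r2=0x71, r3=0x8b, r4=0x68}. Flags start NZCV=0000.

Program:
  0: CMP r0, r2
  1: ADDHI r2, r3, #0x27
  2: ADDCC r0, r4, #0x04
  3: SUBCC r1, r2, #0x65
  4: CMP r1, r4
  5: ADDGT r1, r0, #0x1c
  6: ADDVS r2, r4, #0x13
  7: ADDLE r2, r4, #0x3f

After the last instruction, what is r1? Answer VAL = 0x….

0: ✓ CMP  NZCV=0011
1: ✓ ADDHI  r2←0xb2
2: · ADDCC
3: · SUBCC
4: ✓ CMP  NZCV=0011
5: · ADDGT
6: ✓ ADDVS  r2←0x7b
7: ✓ ADDLE  r2←0xa7

VAL = 0xc5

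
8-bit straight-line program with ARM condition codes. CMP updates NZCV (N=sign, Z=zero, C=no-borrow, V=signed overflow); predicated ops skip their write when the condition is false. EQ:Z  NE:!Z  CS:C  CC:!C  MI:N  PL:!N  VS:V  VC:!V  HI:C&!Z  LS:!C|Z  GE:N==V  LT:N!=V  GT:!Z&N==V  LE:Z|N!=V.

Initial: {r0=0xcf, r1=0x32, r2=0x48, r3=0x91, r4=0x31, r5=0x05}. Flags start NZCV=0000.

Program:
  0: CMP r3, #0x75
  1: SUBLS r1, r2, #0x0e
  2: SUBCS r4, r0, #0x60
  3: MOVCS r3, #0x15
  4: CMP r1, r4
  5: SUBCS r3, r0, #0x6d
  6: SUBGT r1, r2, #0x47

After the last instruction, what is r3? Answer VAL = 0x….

VAL = 0x15

[0] flags=0011 → (cmp)
[1] flags=0011 LS?F → skip
[2] flags=0011 CS?T → r4=0x6f
[3] flags=0011 CS?T → r3=0x15
[4] flags=1000 → (cmp)
[5] flags=1000 CS?F → skip
[6] flags=1000 GT?F → skip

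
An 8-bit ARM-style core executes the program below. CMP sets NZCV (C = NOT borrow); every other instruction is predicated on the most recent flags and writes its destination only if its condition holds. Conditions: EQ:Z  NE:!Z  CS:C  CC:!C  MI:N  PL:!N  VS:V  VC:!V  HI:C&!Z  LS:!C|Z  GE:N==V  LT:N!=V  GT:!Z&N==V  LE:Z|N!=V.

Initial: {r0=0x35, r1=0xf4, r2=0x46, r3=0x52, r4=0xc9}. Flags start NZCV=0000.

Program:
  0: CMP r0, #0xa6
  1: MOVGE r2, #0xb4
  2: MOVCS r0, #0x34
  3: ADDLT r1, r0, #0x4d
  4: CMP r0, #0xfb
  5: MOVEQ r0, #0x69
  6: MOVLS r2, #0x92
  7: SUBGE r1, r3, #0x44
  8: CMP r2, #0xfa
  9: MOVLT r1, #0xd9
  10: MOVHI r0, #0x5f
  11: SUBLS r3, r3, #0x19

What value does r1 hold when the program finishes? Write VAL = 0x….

VAL = 0xd9

[0] flags=1001 → (cmp)
[1] flags=1001 GE?T → r2=0xb4
[2] flags=1001 CS?F → skip
[3] flags=1001 LT?F → skip
[4] flags=0000 → (cmp)
[5] flags=0000 EQ?F → skip
[6] flags=0000 LS?T → r2=0x92
[7] flags=0000 GE?T → r1=0x0e
[8] flags=1000 → (cmp)
[9] flags=1000 LT?T → r1=0xd9
[10] flags=1000 HI?F → skip
[11] flags=1000 LS?T → r3=0x39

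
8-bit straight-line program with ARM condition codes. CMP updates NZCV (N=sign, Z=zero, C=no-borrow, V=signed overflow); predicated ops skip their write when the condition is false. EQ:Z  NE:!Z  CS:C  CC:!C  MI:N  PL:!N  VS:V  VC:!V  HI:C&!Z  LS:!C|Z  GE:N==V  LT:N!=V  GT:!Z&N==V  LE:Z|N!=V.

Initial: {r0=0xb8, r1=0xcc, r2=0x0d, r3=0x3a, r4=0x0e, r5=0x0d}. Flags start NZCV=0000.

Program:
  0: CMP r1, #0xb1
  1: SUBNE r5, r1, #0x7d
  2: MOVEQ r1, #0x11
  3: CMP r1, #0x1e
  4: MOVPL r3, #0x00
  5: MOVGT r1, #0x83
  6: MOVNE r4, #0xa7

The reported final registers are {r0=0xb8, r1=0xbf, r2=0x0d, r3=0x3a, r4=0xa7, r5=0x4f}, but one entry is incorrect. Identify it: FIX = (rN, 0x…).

FIX = (r1, 0xcc)

0: ✓ CMP  NZCV=0010
1: ✓ SUBNE  r5←0x4f
2: · MOVEQ
3: ✓ CMP  NZCV=1010
4: · MOVPL
5: · MOVGT
6: ✓ MOVNE  r4←0xa7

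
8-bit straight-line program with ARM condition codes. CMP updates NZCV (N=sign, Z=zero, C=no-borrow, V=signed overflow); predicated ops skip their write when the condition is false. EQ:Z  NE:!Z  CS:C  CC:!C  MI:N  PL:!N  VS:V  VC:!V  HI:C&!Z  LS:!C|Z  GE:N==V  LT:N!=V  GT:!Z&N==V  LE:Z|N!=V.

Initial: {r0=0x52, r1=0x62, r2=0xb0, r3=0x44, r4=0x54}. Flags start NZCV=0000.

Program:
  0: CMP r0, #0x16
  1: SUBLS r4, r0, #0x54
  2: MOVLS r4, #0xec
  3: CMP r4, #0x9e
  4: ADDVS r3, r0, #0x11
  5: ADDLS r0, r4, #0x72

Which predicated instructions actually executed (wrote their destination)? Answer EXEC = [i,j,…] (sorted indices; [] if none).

0: ✓ CMP  NZCV=0010
1: · SUBLS
2: · MOVLS
3: ✓ CMP  NZCV=1001
4: ✓ ADDVS  r3←0x63
5: ✓ ADDLS  r0←0xc6

EXEC = [4,5]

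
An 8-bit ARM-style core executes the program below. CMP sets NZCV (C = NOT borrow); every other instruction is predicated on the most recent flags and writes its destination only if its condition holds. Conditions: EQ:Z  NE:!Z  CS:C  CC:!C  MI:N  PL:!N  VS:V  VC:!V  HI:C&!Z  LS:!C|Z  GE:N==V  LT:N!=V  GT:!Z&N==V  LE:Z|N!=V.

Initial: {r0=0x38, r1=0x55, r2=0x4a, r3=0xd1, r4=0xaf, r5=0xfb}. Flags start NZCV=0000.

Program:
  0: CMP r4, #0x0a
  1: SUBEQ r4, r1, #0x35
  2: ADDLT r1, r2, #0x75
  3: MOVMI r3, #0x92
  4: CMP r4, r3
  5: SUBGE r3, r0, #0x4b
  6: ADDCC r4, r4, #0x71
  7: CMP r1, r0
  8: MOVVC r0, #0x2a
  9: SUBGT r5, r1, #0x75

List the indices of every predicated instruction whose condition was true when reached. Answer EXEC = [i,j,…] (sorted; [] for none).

EXEC = [2,3,5,8]

[0] flags=1010 → (cmp)
[1] flags=1010 EQ?F → skip
[2] flags=1010 LT?T → r1=0xbf
[3] flags=1010 MI?T → r3=0x92
[4] flags=0010 → (cmp)
[5] flags=0010 GE?T → r3=0xed
[6] flags=0010 CC?F → skip
[7] flags=1010 → (cmp)
[8] flags=1010 VC?T → r0=0x2a
[9] flags=1010 GT?F → skip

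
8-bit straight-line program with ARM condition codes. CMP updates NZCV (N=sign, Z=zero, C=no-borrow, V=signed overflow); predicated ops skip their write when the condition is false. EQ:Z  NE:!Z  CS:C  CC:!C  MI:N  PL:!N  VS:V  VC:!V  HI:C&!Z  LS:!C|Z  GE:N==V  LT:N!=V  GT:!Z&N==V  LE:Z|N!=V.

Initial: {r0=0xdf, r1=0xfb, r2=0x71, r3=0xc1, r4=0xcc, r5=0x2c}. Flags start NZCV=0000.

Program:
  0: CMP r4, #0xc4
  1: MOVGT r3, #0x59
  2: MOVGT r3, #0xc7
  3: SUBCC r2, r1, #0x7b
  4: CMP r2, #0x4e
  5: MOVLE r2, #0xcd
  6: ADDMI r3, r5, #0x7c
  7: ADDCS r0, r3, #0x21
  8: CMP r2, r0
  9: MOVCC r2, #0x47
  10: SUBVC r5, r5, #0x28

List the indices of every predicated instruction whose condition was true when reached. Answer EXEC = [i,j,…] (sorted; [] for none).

EXEC = [1,2,7,9]

0: ✓ CMP  NZCV=0010
1: ✓ MOVGT  r3←0x59
2: ✓ MOVGT  r3←0xc7
3: · SUBCC
4: ✓ CMP  NZCV=0010
5: · MOVLE
6: · ADDMI
7: ✓ ADDCS  r0←0xe8
8: ✓ CMP  NZCV=1001
9: ✓ MOVCC  r2←0x47
10: · SUBVC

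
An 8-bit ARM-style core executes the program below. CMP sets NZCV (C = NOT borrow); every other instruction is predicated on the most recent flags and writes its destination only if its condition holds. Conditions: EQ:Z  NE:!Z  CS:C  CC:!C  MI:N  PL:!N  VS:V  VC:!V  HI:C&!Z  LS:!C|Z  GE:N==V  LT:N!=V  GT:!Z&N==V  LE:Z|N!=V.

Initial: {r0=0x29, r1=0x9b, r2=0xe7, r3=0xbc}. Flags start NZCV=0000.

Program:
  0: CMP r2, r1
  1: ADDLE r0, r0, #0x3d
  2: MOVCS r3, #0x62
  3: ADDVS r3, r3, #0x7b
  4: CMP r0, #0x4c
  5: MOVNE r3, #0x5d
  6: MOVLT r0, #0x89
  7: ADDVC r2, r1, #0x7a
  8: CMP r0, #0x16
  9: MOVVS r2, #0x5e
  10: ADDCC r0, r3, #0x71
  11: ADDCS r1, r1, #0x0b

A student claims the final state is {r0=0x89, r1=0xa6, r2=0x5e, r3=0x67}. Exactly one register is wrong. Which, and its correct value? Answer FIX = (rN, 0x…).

FIX = (r3, 0x5d)

0: ✓ CMP  NZCV=0010
1: · ADDLE
2: ✓ MOVCS  r3←0x62
3: · ADDVS
4: ✓ CMP  NZCV=1000
5: ✓ MOVNE  r3←0x5d
6: ✓ MOVLT  r0←0x89
7: ✓ ADDVC  r2←0x15
8: ✓ CMP  NZCV=0011
9: ✓ MOVVS  r2←0x5e
10: · ADDCC
11: ✓ ADDCS  r1←0xa6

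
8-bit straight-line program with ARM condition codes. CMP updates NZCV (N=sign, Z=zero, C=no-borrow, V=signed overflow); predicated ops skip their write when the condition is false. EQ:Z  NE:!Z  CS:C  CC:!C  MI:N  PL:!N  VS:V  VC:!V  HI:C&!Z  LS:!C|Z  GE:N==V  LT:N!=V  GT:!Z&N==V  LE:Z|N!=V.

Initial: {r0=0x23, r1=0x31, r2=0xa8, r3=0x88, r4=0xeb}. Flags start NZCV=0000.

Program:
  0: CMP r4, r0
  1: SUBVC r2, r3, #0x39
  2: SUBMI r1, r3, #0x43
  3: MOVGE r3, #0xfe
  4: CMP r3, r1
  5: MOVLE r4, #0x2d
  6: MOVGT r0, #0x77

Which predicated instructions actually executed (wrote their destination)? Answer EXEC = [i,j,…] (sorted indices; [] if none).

0: ✓ CMP  NZCV=1010
1: ✓ SUBVC  r2←0x4f
2: ✓ SUBMI  r1←0x45
3: · MOVGE
4: ✓ CMP  NZCV=0011
5: ✓ MOVLE  r4←0x2d
6: · MOVGT

EXEC = [1,2,5]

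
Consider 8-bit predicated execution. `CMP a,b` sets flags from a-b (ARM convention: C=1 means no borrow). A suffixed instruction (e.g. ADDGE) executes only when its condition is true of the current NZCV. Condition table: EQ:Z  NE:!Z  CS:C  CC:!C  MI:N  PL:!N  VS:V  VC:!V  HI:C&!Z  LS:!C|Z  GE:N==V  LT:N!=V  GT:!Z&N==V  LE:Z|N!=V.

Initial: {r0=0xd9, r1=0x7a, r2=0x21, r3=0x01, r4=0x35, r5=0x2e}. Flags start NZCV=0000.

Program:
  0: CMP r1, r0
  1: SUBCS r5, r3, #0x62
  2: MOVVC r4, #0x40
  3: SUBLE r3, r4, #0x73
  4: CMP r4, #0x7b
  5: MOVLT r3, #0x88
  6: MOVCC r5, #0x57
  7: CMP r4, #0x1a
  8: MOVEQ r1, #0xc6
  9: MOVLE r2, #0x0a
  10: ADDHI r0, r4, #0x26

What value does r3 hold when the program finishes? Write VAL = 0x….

0: ✓ CMP  NZCV=1001
1: · SUBCS
2: · MOVVC
3: · SUBLE
4: ✓ CMP  NZCV=1000
5: ✓ MOVLT  r3←0x88
6: ✓ MOVCC  r5←0x57
7: ✓ CMP  NZCV=0010
8: · MOVEQ
9: · MOVLE
10: ✓ ADDHI  r0←0x5b

VAL = 0x88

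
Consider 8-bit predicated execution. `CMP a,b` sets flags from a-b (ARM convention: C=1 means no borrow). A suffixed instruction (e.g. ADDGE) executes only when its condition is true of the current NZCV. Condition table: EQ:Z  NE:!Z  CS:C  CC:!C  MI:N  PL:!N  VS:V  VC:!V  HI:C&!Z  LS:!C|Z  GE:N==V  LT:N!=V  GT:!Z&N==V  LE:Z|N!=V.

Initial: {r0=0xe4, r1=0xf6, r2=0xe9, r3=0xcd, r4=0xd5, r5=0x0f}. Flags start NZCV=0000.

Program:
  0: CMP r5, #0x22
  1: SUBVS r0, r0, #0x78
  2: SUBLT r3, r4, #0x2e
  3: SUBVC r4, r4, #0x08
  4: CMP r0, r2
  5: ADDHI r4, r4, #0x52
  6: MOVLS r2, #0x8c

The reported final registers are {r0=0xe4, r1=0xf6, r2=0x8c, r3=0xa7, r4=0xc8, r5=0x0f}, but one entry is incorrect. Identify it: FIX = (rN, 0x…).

FIX = (r4, 0xcd)

[0] flags=1000 → (cmp)
[1] flags=1000 VS?F → skip
[2] flags=1000 LT?T → r3=0xa7
[3] flags=1000 VC?T → r4=0xcd
[4] flags=1000 → (cmp)
[5] flags=1000 HI?F → skip
[6] flags=1000 LS?T → r2=0x8c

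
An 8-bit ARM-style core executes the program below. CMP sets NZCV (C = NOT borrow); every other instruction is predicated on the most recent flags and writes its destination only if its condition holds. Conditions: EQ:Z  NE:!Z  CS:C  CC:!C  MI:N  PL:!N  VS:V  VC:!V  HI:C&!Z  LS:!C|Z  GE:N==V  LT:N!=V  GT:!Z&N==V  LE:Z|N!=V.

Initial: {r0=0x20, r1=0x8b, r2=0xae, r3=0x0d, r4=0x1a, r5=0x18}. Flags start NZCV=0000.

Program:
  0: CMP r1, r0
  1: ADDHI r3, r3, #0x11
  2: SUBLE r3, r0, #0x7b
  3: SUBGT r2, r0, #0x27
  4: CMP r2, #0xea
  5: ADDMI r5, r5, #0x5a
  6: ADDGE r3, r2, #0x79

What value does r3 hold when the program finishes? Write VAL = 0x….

0: ✓ CMP  NZCV=0011
1: ✓ ADDHI  r3←0x1e
2: ✓ SUBLE  r3←0xa5
3: · SUBGT
4: ✓ CMP  NZCV=1000
5: ✓ ADDMI  r5←0x72
6: · ADDGE

VAL = 0xa5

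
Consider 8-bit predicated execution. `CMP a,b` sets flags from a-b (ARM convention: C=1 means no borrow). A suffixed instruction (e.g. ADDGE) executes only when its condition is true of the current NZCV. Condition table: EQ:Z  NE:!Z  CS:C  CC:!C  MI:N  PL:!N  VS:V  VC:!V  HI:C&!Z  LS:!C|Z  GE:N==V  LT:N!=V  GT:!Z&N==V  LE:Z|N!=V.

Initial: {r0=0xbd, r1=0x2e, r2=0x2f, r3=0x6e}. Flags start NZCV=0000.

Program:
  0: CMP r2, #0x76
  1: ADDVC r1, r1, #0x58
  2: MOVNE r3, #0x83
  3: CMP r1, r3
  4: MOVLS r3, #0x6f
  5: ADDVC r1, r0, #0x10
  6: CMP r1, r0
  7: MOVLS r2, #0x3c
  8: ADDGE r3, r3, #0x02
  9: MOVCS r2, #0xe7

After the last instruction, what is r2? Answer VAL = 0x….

VAL = 0xe7

[0] flags=1000 → (cmp)
[1] flags=1000 VC?T → r1=0x86
[2] flags=1000 NE?T → r3=0x83
[3] flags=0010 → (cmp)
[4] flags=0010 LS?F → skip
[5] flags=0010 VC?T → r1=0xcd
[6] flags=0010 → (cmp)
[7] flags=0010 LS?F → skip
[8] flags=0010 GE?T → r3=0x85
[9] flags=0010 CS?T → r2=0xe7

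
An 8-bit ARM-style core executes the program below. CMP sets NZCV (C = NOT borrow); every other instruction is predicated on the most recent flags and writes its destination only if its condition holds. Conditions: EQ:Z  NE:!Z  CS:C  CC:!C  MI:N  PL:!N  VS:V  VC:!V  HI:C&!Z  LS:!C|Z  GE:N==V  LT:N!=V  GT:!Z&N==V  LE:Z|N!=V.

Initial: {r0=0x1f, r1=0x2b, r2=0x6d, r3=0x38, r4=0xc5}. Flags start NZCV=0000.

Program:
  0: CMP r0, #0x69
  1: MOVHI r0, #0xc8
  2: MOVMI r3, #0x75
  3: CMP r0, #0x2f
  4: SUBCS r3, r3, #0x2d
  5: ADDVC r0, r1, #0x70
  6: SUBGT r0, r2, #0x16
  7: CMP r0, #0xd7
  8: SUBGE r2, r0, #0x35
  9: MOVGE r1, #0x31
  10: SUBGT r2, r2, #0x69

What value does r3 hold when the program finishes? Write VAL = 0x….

[0] flags=1000 → (cmp)
[1] flags=1000 HI?F → skip
[2] flags=1000 MI?T → r3=0x75
[3] flags=1000 → (cmp)
[4] flags=1000 CS?F → skip
[5] flags=1000 VC?T → r0=0x9b
[6] flags=1000 GT?F → skip
[7] flags=1000 → (cmp)
[8] flags=1000 GE?F → skip
[9] flags=1000 GE?F → skip
[10] flags=1000 GT?F → skip

VAL = 0x75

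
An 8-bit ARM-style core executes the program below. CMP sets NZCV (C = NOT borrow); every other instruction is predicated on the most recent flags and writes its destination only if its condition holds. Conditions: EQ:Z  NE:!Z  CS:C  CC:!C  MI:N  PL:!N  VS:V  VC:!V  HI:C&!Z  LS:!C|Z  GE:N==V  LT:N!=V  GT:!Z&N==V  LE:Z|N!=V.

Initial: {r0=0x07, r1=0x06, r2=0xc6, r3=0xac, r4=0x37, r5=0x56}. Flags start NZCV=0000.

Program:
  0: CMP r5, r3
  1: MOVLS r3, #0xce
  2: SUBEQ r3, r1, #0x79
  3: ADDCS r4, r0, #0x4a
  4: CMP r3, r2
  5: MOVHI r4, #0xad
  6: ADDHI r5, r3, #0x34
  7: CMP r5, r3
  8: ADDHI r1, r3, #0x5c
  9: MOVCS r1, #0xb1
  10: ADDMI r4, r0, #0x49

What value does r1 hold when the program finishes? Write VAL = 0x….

VAL = 0x06

0: ✓ CMP  NZCV=1001
1: ✓ MOVLS  r3←0xce
2: · SUBEQ
3: · ADDCS
4: ✓ CMP  NZCV=0010
5: ✓ MOVHI  r4←0xad
6: ✓ ADDHI  r5←0x02
7: ✓ CMP  NZCV=0000
8: · ADDHI
9: · MOVCS
10: · ADDMI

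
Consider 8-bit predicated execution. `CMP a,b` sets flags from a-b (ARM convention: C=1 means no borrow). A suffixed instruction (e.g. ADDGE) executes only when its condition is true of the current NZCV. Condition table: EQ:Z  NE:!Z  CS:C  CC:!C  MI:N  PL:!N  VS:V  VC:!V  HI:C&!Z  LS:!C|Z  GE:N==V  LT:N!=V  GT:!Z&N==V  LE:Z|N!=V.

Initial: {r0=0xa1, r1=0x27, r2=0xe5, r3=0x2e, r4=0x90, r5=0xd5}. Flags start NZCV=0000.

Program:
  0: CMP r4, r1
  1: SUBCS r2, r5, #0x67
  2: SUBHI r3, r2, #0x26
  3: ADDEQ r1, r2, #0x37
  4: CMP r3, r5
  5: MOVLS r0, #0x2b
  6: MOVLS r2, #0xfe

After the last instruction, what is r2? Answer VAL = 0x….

[0] flags=0011 → (cmp)
[1] flags=0011 CS?T → r2=0x6e
[2] flags=0011 HI?T → r3=0x48
[3] flags=0011 EQ?F → skip
[4] flags=0000 → (cmp)
[5] flags=0000 LS?T → r0=0x2b
[6] flags=0000 LS?T → r2=0xfe

VAL = 0xfe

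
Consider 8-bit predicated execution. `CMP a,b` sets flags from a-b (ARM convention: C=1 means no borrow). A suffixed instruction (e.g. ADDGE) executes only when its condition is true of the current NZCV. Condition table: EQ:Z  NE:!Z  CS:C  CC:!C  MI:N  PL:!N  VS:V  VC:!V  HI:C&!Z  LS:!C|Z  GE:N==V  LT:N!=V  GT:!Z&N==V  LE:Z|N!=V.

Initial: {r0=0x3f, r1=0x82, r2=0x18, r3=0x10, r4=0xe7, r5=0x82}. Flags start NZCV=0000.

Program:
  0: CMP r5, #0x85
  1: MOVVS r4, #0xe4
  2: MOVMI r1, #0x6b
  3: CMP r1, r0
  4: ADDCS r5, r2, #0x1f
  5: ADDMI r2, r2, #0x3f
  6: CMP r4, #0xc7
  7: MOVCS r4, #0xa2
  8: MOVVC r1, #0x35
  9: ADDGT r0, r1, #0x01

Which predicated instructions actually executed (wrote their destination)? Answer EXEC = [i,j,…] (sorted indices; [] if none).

0: ✓ CMP  NZCV=1000
1: · MOVVS
2: ✓ MOVMI  r1←0x6b
3: ✓ CMP  NZCV=0010
4: ✓ ADDCS  r5←0x37
5: · ADDMI
6: ✓ CMP  NZCV=0010
7: ✓ MOVCS  r4←0xa2
8: ✓ MOVVC  r1←0x35
9: ✓ ADDGT  r0←0x36

EXEC = [2,4,7,8,9]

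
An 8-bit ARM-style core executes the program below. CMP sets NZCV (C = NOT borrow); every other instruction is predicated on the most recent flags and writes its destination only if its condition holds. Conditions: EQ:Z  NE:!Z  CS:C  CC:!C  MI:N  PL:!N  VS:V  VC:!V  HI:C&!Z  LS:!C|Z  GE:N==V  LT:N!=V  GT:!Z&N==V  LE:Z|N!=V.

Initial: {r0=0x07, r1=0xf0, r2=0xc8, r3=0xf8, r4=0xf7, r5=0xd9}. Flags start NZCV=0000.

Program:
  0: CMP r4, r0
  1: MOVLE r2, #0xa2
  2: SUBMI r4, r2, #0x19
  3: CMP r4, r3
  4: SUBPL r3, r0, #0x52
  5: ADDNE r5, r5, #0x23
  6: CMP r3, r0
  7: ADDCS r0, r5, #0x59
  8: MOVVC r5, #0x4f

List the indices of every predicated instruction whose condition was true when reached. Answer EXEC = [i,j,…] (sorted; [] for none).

[0] flags=1010 → (cmp)
[1] flags=1010 LE?T → r2=0xa2
[2] flags=1010 MI?T → r4=0x89
[3] flags=1000 → (cmp)
[4] flags=1000 PL?F → skip
[5] flags=1000 NE?T → r5=0xfc
[6] flags=1010 → (cmp)
[7] flags=1010 CS?T → r0=0x55
[8] flags=1010 VC?T → r5=0x4f

EXEC = [1,2,5,7,8]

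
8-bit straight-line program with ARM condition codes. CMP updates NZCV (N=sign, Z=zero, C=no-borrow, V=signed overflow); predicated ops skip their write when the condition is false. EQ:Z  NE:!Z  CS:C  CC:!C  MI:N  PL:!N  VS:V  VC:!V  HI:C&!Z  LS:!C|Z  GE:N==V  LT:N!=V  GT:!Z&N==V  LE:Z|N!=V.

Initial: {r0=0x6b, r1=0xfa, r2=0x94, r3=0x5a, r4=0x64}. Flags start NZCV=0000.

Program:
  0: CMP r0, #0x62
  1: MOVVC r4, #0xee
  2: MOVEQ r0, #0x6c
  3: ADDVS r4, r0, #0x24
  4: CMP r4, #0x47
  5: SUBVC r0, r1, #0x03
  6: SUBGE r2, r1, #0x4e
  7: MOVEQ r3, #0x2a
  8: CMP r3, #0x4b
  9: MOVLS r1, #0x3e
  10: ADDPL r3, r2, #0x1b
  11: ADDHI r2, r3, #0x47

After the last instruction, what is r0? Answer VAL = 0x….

[0] flags=0010 → (cmp)
[1] flags=0010 VC?T → r4=0xee
[2] flags=0010 EQ?F → skip
[3] flags=0010 VS?F → skip
[4] flags=1010 → (cmp)
[5] flags=1010 VC?T → r0=0xf7
[6] flags=1010 GE?F → skip
[7] flags=1010 EQ?F → skip
[8] flags=0010 → (cmp)
[9] flags=0010 LS?F → skip
[10] flags=0010 PL?T → r3=0xaf
[11] flags=0010 HI?T → r2=0xf6

VAL = 0xf7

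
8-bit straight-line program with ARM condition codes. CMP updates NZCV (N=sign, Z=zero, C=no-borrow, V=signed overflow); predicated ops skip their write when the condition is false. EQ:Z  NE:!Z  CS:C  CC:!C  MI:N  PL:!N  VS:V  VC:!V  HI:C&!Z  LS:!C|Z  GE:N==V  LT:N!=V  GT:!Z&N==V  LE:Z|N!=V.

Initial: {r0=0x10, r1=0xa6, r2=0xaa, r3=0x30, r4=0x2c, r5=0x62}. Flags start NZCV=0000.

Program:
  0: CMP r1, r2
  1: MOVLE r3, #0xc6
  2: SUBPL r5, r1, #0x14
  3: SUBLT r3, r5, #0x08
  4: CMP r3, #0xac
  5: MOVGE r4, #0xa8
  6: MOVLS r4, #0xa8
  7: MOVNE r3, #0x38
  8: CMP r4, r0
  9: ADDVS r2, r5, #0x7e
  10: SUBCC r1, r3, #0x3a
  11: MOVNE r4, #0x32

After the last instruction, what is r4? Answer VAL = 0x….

[0] flags=1000 → (cmp)
[1] flags=1000 LE?T → r3=0xc6
[2] flags=1000 PL?F → skip
[3] flags=1000 LT?T → r3=0x5a
[4] flags=1001 → (cmp)
[5] flags=1001 GE?T → r4=0xa8
[6] flags=1001 LS?T → r4=0xa8
[7] flags=1001 NE?T → r3=0x38
[8] flags=1010 → (cmp)
[9] flags=1010 VS?F → skip
[10] flags=1010 CC?F → skip
[11] flags=1010 NE?T → r4=0x32

VAL = 0x32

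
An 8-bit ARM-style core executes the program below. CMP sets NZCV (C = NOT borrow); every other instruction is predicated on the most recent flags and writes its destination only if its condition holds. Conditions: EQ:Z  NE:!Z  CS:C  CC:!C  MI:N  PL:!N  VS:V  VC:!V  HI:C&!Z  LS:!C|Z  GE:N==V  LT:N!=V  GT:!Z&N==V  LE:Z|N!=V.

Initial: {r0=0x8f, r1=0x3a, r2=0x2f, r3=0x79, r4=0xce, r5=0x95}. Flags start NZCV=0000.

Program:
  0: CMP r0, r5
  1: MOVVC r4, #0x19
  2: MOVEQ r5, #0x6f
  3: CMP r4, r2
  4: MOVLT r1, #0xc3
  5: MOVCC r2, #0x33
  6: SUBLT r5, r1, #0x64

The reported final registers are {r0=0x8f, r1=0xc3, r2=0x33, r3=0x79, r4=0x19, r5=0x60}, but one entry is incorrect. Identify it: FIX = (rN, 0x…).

[0] flags=1000 → (cmp)
[1] flags=1000 VC?T → r4=0x19
[2] flags=1000 EQ?F → skip
[3] flags=1000 → (cmp)
[4] flags=1000 LT?T → r1=0xc3
[5] flags=1000 CC?T → r2=0x33
[6] flags=1000 LT?T → r5=0x5f

FIX = (r5, 0x5f)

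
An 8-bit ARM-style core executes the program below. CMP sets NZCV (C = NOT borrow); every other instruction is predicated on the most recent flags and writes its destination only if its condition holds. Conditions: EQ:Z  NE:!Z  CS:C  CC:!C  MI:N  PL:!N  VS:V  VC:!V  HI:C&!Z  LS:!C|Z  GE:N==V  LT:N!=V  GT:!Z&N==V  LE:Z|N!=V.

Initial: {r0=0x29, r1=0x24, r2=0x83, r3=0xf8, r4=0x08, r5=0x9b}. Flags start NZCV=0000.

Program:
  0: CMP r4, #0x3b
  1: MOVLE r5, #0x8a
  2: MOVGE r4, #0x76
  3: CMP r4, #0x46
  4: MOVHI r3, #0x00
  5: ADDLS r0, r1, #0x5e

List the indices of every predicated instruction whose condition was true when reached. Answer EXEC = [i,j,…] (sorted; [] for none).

EXEC = [1,5]

[0] flags=1000 → (cmp)
[1] flags=1000 LE?T → r5=0x8a
[2] flags=1000 GE?F → skip
[3] flags=1000 → (cmp)
[4] flags=1000 HI?F → skip
[5] flags=1000 LS?T → r0=0x82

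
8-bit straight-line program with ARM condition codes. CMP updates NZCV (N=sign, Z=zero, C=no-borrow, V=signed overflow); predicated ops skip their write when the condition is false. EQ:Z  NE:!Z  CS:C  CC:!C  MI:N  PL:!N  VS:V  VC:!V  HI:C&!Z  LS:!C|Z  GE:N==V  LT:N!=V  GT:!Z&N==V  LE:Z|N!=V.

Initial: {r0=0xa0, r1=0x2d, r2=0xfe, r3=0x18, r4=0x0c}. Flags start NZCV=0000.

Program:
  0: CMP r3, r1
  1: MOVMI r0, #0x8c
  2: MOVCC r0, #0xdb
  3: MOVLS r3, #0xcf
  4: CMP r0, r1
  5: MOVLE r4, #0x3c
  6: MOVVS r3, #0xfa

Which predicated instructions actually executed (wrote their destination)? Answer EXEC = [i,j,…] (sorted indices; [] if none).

[0] flags=1000 → (cmp)
[1] flags=1000 MI?T → r0=0x8c
[2] flags=1000 CC?T → r0=0xdb
[3] flags=1000 LS?T → r3=0xcf
[4] flags=1010 → (cmp)
[5] flags=1010 LE?T → r4=0x3c
[6] flags=1010 VS?F → skip

EXEC = [1,2,3,5]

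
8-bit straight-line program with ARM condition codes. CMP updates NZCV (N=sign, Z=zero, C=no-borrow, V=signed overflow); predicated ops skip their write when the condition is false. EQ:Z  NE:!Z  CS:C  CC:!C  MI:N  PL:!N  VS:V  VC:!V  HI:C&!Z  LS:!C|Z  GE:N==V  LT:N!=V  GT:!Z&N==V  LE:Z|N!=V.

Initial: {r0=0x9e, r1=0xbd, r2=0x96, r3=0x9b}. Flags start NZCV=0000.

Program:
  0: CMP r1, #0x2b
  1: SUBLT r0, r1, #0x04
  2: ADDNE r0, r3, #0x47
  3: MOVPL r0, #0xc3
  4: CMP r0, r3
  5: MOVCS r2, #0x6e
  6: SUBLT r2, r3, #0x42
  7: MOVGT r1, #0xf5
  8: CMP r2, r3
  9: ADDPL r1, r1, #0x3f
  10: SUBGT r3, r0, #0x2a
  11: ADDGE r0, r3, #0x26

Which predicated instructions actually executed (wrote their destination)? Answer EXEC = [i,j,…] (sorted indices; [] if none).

EXEC = [1,2,5,7,10,11]

0: ✓ CMP  NZCV=1010
1: ✓ SUBLT  r0←0xb9
2: ✓ ADDNE  r0←0xe2
3: · MOVPL
4: ✓ CMP  NZCV=0010
5: ✓ MOVCS  r2←0x6e
6: · SUBLT
7: ✓ MOVGT  r1←0xf5
8: ✓ CMP  NZCV=1001
9: · ADDPL
10: ✓ SUBGT  r3←0xb8
11: ✓ ADDGE  r0←0xde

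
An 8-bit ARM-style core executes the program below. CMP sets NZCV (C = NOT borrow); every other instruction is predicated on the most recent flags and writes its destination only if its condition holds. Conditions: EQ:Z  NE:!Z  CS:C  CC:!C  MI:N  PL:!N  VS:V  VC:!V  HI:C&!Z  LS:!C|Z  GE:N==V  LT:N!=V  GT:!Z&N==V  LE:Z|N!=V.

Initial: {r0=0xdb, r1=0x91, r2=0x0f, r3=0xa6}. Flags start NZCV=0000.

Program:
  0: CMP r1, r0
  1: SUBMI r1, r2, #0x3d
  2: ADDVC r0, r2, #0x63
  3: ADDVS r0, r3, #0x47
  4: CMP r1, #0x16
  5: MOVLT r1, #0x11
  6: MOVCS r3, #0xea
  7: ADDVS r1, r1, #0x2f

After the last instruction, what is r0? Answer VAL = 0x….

0: ✓ CMP  NZCV=1000
1: ✓ SUBMI  r1←0xd2
2: ✓ ADDVC  r0←0x72
3: · ADDVS
4: ✓ CMP  NZCV=1010
5: ✓ MOVLT  r1←0x11
6: ✓ MOVCS  r3←0xea
7: · ADDVS

VAL = 0x72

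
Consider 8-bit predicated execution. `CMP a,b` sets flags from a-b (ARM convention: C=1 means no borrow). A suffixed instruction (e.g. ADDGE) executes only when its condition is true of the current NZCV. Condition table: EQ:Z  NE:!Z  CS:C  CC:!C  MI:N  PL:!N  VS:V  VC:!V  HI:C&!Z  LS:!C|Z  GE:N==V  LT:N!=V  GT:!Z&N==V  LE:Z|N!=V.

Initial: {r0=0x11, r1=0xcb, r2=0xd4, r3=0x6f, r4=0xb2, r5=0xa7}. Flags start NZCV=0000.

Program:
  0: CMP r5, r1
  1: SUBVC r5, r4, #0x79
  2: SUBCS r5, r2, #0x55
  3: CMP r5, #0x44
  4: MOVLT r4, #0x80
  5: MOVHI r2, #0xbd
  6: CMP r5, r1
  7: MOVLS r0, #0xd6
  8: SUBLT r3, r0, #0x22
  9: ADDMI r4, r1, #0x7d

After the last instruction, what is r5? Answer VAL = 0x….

0: ✓ CMP  NZCV=1000
1: ✓ SUBVC  r5←0x39
2: · SUBCS
3: ✓ CMP  NZCV=1000
4: ✓ MOVLT  r4←0x80
5: · MOVHI
6: ✓ CMP  NZCV=0000
7: ✓ MOVLS  r0←0xd6
8: · SUBLT
9: · ADDMI

VAL = 0x39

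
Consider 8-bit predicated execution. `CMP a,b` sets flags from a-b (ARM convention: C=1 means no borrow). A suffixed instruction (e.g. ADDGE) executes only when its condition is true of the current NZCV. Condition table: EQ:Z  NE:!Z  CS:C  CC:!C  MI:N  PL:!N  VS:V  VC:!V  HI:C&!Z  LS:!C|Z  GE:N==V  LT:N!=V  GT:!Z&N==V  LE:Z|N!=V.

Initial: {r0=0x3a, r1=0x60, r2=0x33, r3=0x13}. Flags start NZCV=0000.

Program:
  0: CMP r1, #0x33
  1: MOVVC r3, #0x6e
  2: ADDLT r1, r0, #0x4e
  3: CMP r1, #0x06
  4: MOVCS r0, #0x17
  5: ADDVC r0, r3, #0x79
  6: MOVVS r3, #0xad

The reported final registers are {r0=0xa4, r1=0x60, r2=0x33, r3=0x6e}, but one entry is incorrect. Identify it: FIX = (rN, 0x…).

[0] flags=0010 → (cmp)
[1] flags=0010 VC?T → r3=0x6e
[2] flags=0010 LT?F → skip
[3] flags=0010 → (cmp)
[4] flags=0010 CS?T → r0=0x17
[5] flags=0010 VC?T → r0=0xe7
[6] flags=0010 VS?F → skip

FIX = (r0, 0xe7)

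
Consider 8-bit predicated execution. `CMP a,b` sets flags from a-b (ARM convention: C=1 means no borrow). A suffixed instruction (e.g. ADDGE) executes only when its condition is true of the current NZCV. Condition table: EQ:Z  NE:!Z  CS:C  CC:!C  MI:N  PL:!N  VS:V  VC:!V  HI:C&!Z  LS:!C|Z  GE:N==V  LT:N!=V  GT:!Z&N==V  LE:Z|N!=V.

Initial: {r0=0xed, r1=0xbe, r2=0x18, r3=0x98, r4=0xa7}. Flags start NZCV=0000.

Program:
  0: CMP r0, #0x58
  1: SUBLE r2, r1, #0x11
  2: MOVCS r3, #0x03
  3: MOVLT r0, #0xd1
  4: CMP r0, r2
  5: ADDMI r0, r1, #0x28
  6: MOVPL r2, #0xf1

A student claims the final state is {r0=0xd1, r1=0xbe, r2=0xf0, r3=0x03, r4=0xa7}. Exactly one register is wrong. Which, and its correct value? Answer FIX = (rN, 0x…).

FIX = (r2, 0xf1)

0: ✓ CMP  NZCV=1010
1: ✓ SUBLE  r2←0xad
2: ✓ MOVCS  r3←0x03
3: ✓ MOVLT  r0←0xd1
4: ✓ CMP  NZCV=0010
5: · ADDMI
6: ✓ MOVPL  r2←0xf1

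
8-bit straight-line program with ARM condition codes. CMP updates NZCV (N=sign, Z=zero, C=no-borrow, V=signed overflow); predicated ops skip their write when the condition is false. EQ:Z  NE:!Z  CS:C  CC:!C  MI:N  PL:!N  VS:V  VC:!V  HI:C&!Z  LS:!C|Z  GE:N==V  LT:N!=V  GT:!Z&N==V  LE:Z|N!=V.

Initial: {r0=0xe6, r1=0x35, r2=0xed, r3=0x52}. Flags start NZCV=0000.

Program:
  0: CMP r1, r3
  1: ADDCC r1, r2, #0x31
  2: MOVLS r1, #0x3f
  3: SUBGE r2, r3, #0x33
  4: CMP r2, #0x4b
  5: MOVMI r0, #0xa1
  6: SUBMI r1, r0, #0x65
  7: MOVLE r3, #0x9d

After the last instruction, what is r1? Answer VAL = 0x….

VAL = 0x3c

0: ✓ CMP  NZCV=1000
1: ✓ ADDCC  r1←0x1e
2: ✓ MOVLS  r1←0x3f
3: · SUBGE
4: ✓ CMP  NZCV=1010
5: ✓ MOVMI  r0←0xa1
6: ✓ SUBMI  r1←0x3c
7: ✓ MOVLE  r3←0x9d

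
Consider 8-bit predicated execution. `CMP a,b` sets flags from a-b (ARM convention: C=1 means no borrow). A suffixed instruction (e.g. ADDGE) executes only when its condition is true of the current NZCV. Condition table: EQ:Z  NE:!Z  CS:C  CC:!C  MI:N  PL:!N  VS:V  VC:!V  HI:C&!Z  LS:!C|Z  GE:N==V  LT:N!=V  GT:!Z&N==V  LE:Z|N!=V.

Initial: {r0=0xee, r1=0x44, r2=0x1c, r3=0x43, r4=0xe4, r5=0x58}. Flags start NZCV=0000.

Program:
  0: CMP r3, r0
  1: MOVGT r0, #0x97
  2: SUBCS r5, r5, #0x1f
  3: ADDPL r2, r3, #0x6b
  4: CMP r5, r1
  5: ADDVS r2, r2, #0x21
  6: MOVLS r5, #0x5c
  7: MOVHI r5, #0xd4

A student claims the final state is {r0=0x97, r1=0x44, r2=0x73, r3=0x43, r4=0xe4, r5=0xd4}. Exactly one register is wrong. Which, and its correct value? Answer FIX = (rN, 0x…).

0: ✓ CMP  NZCV=0000
1: ✓ MOVGT  r0←0x97
2: · SUBCS
3: ✓ ADDPL  r2←0xae
4: ✓ CMP  NZCV=0010
5: · ADDVS
6: · MOVLS
7: ✓ MOVHI  r5←0xd4

FIX = (r2, 0xae)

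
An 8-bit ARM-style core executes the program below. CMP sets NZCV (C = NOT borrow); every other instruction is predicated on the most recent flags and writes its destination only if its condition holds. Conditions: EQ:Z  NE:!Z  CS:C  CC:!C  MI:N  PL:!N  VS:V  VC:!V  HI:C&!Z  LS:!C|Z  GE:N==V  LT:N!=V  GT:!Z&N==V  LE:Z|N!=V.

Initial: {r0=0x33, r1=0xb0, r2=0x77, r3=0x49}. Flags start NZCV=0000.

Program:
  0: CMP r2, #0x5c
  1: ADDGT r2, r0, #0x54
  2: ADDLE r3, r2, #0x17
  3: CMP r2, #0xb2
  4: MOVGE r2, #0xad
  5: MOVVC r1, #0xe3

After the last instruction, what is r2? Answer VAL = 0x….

[0] flags=0010 → (cmp)
[1] flags=0010 GT?T → r2=0x87
[2] flags=0010 LE?F → skip
[3] flags=1000 → (cmp)
[4] flags=1000 GE?F → skip
[5] flags=1000 VC?T → r1=0xe3

VAL = 0x87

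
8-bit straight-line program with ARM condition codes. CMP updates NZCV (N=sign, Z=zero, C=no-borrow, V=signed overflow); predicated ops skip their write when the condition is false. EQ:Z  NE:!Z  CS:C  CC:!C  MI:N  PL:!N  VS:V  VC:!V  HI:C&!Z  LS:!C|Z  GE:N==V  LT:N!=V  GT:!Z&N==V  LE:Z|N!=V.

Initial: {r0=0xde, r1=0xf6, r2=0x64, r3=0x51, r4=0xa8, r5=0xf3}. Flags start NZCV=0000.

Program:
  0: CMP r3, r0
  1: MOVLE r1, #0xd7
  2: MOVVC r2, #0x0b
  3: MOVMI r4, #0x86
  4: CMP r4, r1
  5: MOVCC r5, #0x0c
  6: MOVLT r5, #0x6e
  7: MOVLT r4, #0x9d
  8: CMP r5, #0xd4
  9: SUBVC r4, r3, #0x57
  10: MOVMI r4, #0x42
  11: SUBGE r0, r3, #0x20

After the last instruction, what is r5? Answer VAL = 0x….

VAL = 0x6e

[0] flags=0000 → (cmp)
[1] flags=0000 LE?F → skip
[2] flags=0000 VC?T → r2=0x0b
[3] flags=0000 MI?F → skip
[4] flags=1000 → (cmp)
[5] flags=1000 CC?T → r5=0x0c
[6] flags=1000 LT?T → r5=0x6e
[7] flags=1000 LT?T → r4=0x9d
[8] flags=1001 → (cmp)
[9] flags=1001 VC?F → skip
[10] flags=1001 MI?T → r4=0x42
[11] flags=1001 GE?T → r0=0x31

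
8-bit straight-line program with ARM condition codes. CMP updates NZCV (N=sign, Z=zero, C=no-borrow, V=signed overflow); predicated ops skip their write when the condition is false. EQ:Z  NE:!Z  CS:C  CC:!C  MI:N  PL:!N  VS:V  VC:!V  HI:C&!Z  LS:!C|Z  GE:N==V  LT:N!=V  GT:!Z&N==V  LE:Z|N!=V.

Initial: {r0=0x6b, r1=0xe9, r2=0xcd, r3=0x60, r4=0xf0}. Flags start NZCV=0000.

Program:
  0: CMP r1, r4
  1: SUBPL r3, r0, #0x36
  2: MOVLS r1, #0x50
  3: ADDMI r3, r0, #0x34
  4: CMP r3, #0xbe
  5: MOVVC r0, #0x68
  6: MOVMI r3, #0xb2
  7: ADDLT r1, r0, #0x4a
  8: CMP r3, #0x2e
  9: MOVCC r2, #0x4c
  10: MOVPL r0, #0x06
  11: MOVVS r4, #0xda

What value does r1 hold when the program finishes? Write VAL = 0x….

[0] flags=1000 → (cmp)
[1] flags=1000 PL?F → skip
[2] flags=1000 LS?T → r1=0x50
[3] flags=1000 MI?T → r3=0x9f
[4] flags=1000 → (cmp)
[5] flags=1000 VC?T → r0=0x68
[6] flags=1000 MI?T → r3=0xb2
[7] flags=1000 LT?T → r1=0xb2
[8] flags=1010 → (cmp)
[9] flags=1010 CC?F → skip
[10] flags=1010 PL?F → skip
[11] flags=1010 VS?F → skip

VAL = 0xb2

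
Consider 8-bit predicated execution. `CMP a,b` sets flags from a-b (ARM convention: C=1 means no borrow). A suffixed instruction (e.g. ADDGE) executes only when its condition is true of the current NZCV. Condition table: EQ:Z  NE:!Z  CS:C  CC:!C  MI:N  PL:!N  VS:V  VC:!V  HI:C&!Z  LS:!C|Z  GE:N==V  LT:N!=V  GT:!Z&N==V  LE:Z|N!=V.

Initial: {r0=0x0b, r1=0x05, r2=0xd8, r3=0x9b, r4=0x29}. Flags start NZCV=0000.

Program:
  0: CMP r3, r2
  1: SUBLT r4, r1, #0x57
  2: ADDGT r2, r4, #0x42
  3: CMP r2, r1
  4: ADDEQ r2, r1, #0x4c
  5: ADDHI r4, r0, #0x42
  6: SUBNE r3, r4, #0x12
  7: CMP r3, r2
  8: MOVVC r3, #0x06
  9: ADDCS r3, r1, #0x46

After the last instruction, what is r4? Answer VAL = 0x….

0: ✓ CMP  NZCV=1000
1: ✓ SUBLT  r4←0xae
2: · ADDGT
3: ✓ CMP  NZCV=1010
4: · ADDEQ
5: ✓ ADDHI  r4←0x4d
6: ✓ SUBNE  r3←0x3b
7: ✓ CMP  NZCV=0000
8: ✓ MOVVC  r3←0x06
9: · ADDCS

VAL = 0x4d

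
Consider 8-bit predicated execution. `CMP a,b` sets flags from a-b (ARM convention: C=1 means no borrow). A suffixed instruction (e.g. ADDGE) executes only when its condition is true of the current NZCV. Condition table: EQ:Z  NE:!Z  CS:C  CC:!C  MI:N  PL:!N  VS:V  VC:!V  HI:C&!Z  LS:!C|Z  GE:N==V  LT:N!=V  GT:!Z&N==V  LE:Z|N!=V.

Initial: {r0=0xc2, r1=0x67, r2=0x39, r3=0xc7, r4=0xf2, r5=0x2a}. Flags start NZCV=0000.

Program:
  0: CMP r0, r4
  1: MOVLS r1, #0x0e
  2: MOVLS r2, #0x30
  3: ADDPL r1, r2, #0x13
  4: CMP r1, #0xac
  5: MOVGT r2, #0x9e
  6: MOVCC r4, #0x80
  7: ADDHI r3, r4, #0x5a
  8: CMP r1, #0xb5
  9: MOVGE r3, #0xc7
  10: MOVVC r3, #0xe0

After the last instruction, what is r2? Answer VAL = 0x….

[0] flags=1000 → (cmp)
[1] flags=1000 LS?T → r1=0x0e
[2] flags=1000 LS?T → r2=0x30
[3] flags=1000 PL?F → skip
[4] flags=0000 → (cmp)
[5] flags=0000 GT?T → r2=0x9e
[6] flags=0000 CC?T → r4=0x80
[7] flags=0000 HI?F → skip
[8] flags=0000 → (cmp)
[9] flags=0000 GE?T → r3=0xc7
[10] flags=0000 VC?T → r3=0xe0

VAL = 0x9e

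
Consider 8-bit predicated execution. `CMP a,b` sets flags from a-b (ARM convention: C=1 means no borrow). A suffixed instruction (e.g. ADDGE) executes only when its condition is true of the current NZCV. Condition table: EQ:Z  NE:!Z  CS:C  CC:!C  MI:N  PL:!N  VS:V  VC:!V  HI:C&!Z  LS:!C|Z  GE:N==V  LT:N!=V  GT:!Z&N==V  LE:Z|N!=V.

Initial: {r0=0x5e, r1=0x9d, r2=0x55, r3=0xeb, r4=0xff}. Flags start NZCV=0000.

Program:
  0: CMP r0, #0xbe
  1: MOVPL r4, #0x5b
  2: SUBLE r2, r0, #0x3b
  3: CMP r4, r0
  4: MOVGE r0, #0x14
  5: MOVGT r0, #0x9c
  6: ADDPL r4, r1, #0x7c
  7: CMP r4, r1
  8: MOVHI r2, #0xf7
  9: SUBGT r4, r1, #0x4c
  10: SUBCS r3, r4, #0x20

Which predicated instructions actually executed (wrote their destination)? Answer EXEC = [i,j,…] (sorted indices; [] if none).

EXEC = [8,9,10]

[0] flags=1001 → (cmp)
[1] flags=1001 PL?F → skip
[2] flags=1001 LE?F → skip
[3] flags=1010 → (cmp)
[4] flags=1010 GE?F → skip
[5] flags=1010 GT?F → skip
[6] flags=1010 PL?F → skip
[7] flags=0010 → (cmp)
[8] flags=0010 HI?T → r2=0xf7
[9] flags=0010 GT?T → r4=0x51
[10] flags=0010 CS?T → r3=0x31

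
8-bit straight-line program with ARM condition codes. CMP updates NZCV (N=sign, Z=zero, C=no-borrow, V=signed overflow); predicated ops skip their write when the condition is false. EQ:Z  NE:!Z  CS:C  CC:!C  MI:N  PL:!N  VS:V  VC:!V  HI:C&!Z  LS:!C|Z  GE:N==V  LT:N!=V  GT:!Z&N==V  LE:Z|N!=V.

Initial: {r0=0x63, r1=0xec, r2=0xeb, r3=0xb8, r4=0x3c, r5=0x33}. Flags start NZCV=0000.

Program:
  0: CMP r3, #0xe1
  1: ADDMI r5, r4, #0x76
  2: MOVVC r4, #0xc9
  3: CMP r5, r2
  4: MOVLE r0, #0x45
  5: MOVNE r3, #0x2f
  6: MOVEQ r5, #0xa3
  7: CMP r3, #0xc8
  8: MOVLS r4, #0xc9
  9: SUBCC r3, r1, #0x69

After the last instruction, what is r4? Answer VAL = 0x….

0: ✓ CMP  NZCV=1000
1: ✓ ADDMI  r5←0xb2
2: ✓ MOVVC  r4←0xc9
3: ✓ CMP  NZCV=1000
4: ✓ MOVLE  r0←0x45
5: ✓ MOVNE  r3←0x2f
6: · MOVEQ
7: ✓ CMP  NZCV=0000
8: ✓ MOVLS  r4←0xc9
9: ✓ SUBCC  r3←0x83

VAL = 0xc9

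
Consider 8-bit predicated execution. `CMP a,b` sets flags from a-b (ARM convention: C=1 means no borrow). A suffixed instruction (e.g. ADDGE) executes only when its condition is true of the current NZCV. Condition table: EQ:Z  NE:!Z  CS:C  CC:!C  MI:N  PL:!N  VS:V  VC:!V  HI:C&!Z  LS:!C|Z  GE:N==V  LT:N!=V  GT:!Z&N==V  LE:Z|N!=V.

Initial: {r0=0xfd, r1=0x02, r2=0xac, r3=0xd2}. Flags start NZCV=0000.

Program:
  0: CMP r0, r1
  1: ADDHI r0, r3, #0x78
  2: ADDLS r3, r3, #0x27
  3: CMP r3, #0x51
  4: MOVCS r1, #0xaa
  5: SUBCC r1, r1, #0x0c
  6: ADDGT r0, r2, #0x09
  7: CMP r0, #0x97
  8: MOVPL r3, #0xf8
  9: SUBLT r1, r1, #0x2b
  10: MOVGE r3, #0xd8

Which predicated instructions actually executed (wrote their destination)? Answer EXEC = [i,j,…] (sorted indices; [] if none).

[0] flags=1010 → (cmp)
[1] flags=1010 HI?T → r0=0x4a
[2] flags=1010 LS?F → skip
[3] flags=1010 → (cmp)
[4] flags=1010 CS?T → r1=0xaa
[5] flags=1010 CC?F → skip
[6] flags=1010 GT?F → skip
[7] flags=1001 → (cmp)
[8] flags=1001 PL?F → skip
[9] flags=1001 LT?F → skip
[10] flags=1001 GE?T → r3=0xd8

EXEC = [1,4,10]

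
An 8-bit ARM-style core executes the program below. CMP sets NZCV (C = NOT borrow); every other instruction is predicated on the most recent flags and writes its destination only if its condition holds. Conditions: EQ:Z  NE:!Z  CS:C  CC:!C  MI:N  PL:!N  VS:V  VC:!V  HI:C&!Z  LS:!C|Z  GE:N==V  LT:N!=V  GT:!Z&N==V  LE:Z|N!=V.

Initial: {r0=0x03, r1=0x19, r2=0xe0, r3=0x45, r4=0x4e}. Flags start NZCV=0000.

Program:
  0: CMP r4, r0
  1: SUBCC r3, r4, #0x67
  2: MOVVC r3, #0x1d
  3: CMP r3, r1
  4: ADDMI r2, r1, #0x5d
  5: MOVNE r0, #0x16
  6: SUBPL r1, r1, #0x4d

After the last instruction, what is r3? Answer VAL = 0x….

[0] flags=0010 → (cmp)
[1] flags=0010 CC?F → skip
[2] flags=0010 VC?T → r3=0x1d
[3] flags=0010 → (cmp)
[4] flags=0010 MI?F → skip
[5] flags=0010 NE?T → r0=0x16
[6] flags=0010 PL?T → r1=0xcc

VAL = 0x1d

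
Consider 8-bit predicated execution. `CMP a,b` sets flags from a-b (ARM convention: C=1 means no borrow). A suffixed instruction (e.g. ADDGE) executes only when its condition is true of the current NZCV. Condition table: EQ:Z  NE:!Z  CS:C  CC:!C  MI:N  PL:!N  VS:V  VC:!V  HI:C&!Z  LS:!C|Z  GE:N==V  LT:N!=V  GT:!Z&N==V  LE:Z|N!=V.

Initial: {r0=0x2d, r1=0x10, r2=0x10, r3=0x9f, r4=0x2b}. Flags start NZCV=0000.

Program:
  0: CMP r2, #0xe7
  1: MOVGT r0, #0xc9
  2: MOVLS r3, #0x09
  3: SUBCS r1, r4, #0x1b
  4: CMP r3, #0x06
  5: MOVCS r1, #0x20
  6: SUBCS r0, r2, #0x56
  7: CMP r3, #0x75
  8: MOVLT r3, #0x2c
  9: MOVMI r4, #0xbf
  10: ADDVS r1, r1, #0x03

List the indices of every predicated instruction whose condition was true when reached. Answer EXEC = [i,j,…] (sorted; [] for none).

[0] flags=0000 → (cmp)
[1] flags=0000 GT?T → r0=0xc9
[2] flags=0000 LS?T → r3=0x09
[3] flags=0000 CS?F → skip
[4] flags=0010 → (cmp)
[5] flags=0010 CS?T → r1=0x20
[6] flags=0010 CS?T → r0=0xba
[7] flags=1000 → (cmp)
[8] flags=1000 LT?T → r3=0x2c
[9] flags=1000 MI?T → r4=0xbf
[10] flags=1000 VS?F → skip

EXEC = [1,2,5,6,8,9]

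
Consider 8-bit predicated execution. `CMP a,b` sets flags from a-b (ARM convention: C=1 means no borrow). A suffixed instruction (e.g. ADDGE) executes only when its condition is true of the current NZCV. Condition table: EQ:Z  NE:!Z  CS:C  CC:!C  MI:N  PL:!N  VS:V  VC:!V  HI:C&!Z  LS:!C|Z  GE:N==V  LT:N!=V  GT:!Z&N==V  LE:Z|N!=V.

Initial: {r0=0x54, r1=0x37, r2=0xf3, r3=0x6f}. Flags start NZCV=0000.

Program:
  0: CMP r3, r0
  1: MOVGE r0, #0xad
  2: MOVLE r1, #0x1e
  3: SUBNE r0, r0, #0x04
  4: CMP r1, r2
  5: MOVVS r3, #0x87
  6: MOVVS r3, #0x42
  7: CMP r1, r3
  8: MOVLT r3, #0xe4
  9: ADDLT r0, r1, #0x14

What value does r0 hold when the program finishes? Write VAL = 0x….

VAL = 0x4b

[0] flags=0010 → (cmp)
[1] flags=0010 GE?T → r0=0xad
[2] flags=0010 LE?F → skip
[3] flags=0010 NE?T → r0=0xa9
[4] flags=0000 → (cmp)
[5] flags=0000 VS?F → skip
[6] flags=0000 VS?F → skip
[7] flags=1000 → (cmp)
[8] flags=1000 LT?T → r3=0xe4
[9] flags=1000 LT?T → r0=0x4b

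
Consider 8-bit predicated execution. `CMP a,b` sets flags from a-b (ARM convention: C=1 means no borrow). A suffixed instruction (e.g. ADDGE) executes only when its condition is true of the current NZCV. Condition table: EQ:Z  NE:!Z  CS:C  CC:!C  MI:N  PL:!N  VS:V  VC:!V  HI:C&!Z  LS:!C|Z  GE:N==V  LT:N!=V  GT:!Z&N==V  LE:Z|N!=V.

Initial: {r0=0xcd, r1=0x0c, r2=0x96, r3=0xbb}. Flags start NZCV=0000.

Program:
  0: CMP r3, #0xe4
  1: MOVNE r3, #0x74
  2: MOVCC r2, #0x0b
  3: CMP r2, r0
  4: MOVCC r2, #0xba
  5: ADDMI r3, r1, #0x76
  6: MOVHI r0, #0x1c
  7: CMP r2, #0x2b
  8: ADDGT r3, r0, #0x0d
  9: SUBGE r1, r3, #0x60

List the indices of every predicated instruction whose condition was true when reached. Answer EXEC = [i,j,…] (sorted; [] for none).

0: ✓ CMP  NZCV=1000
1: ✓ MOVNE  r3←0x74
2: ✓ MOVCC  r2←0x0b
3: ✓ CMP  NZCV=0000
4: ✓ MOVCC  r2←0xba
5: · ADDMI
6: · MOVHI
7: ✓ CMP  NZCV=1010
8: · ADDGT
9: · SUBGE

EXEC = [1,2,4]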